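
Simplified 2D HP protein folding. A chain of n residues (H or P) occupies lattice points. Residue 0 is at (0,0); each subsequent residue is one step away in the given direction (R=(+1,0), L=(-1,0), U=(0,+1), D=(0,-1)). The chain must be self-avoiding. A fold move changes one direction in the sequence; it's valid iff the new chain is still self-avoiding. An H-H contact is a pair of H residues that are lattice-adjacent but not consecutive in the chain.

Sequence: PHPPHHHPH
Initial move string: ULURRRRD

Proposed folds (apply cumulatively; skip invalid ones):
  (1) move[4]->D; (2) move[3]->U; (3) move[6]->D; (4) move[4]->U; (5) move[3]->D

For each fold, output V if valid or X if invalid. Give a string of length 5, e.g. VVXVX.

Answer: XVVVX

Derivation:
Initial: ULURRRRD -> [(0, 0), (0, 1), (-1, 1), (-1, 2), (0, 2), (1, 2), (2, 2), (3, 2), (3, 1)]
Fold 1: move[4]->D => ULURDRRD INVALID (collision), skipped
Fold 2: move[3]->U => ULUURRRD VALID
Fold 3: move[6]->D => ULUURRDD VALID
Fold 4: move[4]->U => ULUUURDD VALID
Fold 5: move[3]->D => ULUDURDD INVALID (collision), skipped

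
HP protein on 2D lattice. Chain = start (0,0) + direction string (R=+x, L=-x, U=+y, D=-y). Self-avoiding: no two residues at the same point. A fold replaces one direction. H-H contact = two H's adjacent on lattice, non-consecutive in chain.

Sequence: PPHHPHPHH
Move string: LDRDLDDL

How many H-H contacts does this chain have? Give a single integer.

Answer: 1

Derivation:
Positions: [(0, 0), (-1, 0), (-1, -1), (0, -1), (0, -2), (-1, -2), (-1, -3), (-1, -4), (-2, -4)]
H-H contact: residue 2 @(-1,-1) - residue 5 @(-1, -2)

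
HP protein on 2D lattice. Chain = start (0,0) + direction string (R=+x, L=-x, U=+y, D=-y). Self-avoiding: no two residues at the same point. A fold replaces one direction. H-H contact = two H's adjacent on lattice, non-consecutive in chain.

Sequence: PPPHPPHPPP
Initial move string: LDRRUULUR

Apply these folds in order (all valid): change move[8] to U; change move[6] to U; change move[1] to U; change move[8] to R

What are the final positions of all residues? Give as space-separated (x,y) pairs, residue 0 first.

Answer: (0,0) (-1,0) (-1,1) (0,1) (1,1) (1,2) (1,3) (1,4) (1,5) (2,5)

Derivation:
Initial moves: LDRRUULUR
Fold: move[8]->U => LDRRUULUU (positions: [(0, 0), (-1, 0), (-1, -1), (0, -1), (1, -1), (1, 0), (1, 1), (0, 1), (0, 2), (0, 3)])
Fold: move[6]->U => LDRRUUUUU (positions: [(0, 0), (-1, 0), (-1, -1), (0, -1), (1, -1), (1, 0), (1, 1), (1, 2), (1, 3), (1, 4)])
Fold: move[1]->U => LURRUUUUU (positions: [(0, 0), (-1, 0), (-1, 1), (0, 1), (1, 1), (1, 2), (1, 3), (1, 4), (1, 5), (1, 6)])
Fold: move[8]->R => LURRUUUUR (positions: [(0, 0), (-1, 0), (-1, 1), (0, 1), (1, 1), (1, 2), (1, 3), (1, 4), (1, 5), (2, 5)])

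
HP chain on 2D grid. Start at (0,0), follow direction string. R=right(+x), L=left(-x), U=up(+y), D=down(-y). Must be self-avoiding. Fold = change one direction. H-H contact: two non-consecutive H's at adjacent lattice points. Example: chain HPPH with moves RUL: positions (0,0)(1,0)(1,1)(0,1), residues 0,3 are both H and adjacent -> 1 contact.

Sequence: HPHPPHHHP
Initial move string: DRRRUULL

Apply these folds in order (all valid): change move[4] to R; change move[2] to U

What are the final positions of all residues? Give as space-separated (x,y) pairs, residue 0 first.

Initial moves: DRRRUULL
Fold: move[4]->R => DRRRRULL (positions: [(0, 0), (0, -1), (1, -1), (2, -1), (3, -1), (4, -1), (4, 0), (3, 0), (2, 0)])
Fold: move[2]->U => DRURRULL (positions: [(0, 0), (0, -1), (1, -1), (1, 0), (2, 0), (3, 0), (3, 1), (2, 1), (1, 1)])

Answer: (0,0) (0,-1) (1,-1) (1,0) (2,0) (3,0) (3,1) (2,1) (1,1)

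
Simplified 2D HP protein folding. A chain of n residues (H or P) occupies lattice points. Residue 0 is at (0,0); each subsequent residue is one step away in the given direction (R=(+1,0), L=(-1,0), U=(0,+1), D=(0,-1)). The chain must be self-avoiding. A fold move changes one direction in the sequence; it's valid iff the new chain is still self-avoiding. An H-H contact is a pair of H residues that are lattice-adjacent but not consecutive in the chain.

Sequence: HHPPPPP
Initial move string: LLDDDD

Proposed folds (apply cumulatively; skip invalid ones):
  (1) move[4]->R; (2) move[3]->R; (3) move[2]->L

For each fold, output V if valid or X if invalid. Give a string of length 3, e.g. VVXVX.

Initial: LLDDDD -> [(0, 0), (-1, 0), (-2, 0), (-2, -1), (-2, -2), (-2, -3), (-2, -4)]
Fold 1: move[4]->R => LLDDRD VALID
Fold 2: move[3]->R => LLDRRD VALID
Fold 3: move[2]->L => LLLRRD INVALID (collision), skipped

Answer: VVX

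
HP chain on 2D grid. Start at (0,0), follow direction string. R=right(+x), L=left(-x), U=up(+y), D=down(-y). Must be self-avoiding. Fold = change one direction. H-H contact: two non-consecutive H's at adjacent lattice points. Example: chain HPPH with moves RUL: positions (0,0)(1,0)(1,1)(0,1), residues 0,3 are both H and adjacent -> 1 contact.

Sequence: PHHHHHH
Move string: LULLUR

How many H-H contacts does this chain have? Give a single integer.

Answer: 1

Derivation:
Positions: [(0, 0), (-1, 0), (-1, 1), (-2, 1), (-3, 1), (-3, 2), (-2, 2)]
H-H contact: residue 3 @(-2,1) - residue 6 @(-2, 2)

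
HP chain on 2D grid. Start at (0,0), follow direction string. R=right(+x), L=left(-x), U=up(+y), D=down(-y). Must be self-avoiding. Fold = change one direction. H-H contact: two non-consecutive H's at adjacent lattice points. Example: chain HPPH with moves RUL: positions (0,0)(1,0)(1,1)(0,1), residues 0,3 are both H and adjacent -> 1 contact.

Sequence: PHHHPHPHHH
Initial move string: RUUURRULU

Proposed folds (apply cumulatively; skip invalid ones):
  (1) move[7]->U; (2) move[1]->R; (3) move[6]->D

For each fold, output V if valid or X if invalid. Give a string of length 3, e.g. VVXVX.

Answer: VVX

Derivation:
Initial: RUUURRULU -> [(0, 0), (1, 0), (1, 1), (1, 2), (1, 3), (2, 3), (3, 3), (3, 4), (2, 4), (2, 5)]
Fold 1: move[7]->U => RUUURRUUU VALID
Fold 2: move[1]->R => RRUURRUUU VALID
Fold 3: move[6]->D => RRUURRDUU INVALID (collision), skipped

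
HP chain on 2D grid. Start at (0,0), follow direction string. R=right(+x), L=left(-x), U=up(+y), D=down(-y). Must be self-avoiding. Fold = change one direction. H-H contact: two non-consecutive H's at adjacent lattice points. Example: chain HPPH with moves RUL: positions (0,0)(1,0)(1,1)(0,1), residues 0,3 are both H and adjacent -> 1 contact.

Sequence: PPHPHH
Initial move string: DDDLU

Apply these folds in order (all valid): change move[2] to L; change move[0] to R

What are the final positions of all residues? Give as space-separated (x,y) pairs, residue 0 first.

Answer: (0,0) (1,0) (1,-1) (0,-1) (-1,-1) (-1,0)

Derivation:
Initial moves: DDDLU
Fold: move[2]->L => DDLLU (positions: [(0, 0), (0, -1), (0, -2), (-1, -2), (-2, -2), (-2, -1)])
Fold: move[0]->R => RDLLU (positions: [(0, 0), (1, 0), (1, -1), (0, -1), (-1, -1), (-1, 0)])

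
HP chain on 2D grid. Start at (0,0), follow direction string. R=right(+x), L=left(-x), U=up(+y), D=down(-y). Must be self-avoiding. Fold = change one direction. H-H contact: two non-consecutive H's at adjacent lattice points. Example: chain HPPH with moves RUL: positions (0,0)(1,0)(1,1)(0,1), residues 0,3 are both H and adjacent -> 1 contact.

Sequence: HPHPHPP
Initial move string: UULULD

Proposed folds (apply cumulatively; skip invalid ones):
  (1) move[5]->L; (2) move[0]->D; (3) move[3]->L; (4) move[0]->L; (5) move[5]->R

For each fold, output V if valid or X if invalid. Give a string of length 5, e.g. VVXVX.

Answer: VXVVX

Derivation:
Initial: UULULD -> [(0, 0), (0, 1), (0, 2), (-1, 2), (-1, 3), (-2, 3), (-2, 2)]
Fold 1: move[5]->L => UULULL VALID
Fold 2: move[0]->D => DULULL INVALID (collision), skipped
Fold 3: move[3]->L => UULLLL VALID
Fold 4: move[0]->L => LULLLL VALID
Fold 5: move[5]->R => LULLLR INVALID (collision), skipped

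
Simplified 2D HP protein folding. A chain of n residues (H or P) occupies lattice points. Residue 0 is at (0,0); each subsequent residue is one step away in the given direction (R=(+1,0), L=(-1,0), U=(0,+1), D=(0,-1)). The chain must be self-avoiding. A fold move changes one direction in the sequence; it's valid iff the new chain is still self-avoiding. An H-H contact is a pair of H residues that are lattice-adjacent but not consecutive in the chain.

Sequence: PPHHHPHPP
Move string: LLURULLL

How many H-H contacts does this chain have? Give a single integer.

Positions: [(0, 0), (-1, 0), (-2, 0), (-2, 1), (-1, 1), (-1, 2), (-2, 2), (-3, 2), (-4, 2)]
H-H contact: residue 3 @(-2,1) - residue 6 @(-2, 2)

Answer: 1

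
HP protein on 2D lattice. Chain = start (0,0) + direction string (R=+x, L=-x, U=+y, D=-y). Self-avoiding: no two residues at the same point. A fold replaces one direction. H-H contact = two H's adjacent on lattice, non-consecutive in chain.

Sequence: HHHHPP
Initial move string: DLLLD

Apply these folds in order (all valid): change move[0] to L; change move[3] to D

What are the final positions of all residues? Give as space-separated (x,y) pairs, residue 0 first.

Initial moves: DLLLD
Fold: move[0]->L => LLLLD (positions: [(0, 0), (-1, 0), (-2, 0), (-3, 0), (-4, 0), (-4, -1)])
Fold: move[3]->D => LLLDD (positions: [(0, 0), (-1, 0), (-2, 0), (-3, 0), (-3, -1), (-3, -2)])

Answer: (0,0) (-1,0) (-2,0) (-3,0) (-3,-1) (-3,-2)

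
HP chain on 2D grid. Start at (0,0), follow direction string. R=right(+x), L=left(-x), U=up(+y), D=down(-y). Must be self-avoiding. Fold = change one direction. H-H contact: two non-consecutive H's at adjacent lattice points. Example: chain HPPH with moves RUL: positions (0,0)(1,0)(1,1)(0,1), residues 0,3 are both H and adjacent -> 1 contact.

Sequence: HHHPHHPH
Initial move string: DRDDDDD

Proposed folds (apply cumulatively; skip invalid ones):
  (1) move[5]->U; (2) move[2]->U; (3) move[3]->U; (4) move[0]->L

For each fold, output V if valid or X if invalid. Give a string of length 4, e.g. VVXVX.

Initial: DRDDDDD -> [(0, 0), (0, -1), (1, -1), (1, -2), (1, -3), (1, -4), (1, -5), (1, -6)]
Fold 1: move[5]->U => DRDDDUD INVALID (collision), skipped
Fold 2: move[2]->U => DRUDDDD INVALID (collision), skipped
Fold 3: move[3]->U => DRDUDDD INVALID (collision), skipped
Fold 4: move[0]->L => LRDDDDD INVALID (collision), skipped

Answer: XXXX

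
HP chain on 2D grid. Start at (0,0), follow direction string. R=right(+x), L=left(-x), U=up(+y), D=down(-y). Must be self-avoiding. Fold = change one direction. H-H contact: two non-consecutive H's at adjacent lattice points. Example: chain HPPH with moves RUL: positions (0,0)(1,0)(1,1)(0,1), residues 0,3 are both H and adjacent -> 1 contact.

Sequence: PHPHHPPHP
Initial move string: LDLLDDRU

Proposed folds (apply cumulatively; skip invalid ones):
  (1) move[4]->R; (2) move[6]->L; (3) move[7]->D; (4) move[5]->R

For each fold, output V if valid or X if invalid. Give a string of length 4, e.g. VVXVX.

Initial: LDLLDDRU -> [(0, 0), (-1, 0), (-1, -1), (-2, -1), (-3, -1), (-3, -2), (-3, -3), (-2, -3), (-2, -2)]
Fold 1: move[4]->R => LDLLRDRU INVALID (collision), skipped
Fold 2: move[6]->L => LDLLDDLU VALID
Fold 3: move[7]->D => LDLLDDLD VALID
Fold 4: move[5]->R => LDLLDRLD INVALID (collision), skipped

Answer: XVVX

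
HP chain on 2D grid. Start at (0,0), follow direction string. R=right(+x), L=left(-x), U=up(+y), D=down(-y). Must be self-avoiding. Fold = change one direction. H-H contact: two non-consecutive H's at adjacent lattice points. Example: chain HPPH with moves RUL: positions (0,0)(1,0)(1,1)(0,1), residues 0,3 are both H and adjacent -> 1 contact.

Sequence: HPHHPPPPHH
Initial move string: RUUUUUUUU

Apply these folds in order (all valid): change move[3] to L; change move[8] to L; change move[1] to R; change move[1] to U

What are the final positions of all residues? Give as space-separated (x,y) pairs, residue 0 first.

Answer: (0,0) (1,0) (1,1) (1,2) (0,2) (0,3) (0,4) (0,5) (0,6) (-1,6)

Derivation:
Initial moves: RUUUUUUUU
Fold: move[3]->L => RUULUUUUU (positions: [(0, 0), (1, 0), (1, 1), (1, 2), (0, 2), (0, 3), (0, 4), (0, 5), (0, 6), (0, 7)])
Fold: move[8]->L => RUULUUUUL (positions: [(0, 0), (1, 0), (1, 1), (1, 2), (0, 2), (0, 3), (0, 4), (0, 5), (0, 6), (-1, 6)])
Fold: move[1]->R => RRULUUUUL (positions: [(0, 0), (1, 0), (2, 0), (2, 1), (1, 1), (1, 2), (1, 3), (1, 4), (1, 5), (0, 5)])
Fold: move[1]->U => RUULUUUUL (positions: [(0, 0), (1, 0), (1, 1), (1, 2), (0, 2), (0, 3), (0, 4), (0, 5), (0, 6), (-1, 6)])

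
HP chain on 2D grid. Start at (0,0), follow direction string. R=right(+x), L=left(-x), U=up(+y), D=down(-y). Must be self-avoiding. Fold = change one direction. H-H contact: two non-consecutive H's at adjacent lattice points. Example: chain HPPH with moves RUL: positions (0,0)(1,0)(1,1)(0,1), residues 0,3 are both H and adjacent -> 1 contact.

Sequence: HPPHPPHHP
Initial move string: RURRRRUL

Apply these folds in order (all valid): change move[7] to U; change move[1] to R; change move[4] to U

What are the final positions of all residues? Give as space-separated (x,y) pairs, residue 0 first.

Initial moves: RURRRRUL
Fold: move[7]->U => RURRRRUU (positions: [(0, 0), (1, 0), (1, 1), (2, 1), (3, 1), (4, 1), (5, 1), (5, 2), (5, 3)])
Fold: move[1]->R => RRRRRRUU (positions: [(0, 0), (1, 0), (2, 0), (3, 0), (4, 0), (5, 0), (6, 0), (6, 1), (6, 2)])
Fold: move[4]->U => RRRRURUU (positions: [(0, 0), (1, 0), (2, 0), (3, 0), (4, 0), (4, 1), (5, 1), (5, 2), (5, 3)])

Answer: (0,0) (1,0) (2,0) (3,0) (4,0) (4,1) (5,1) (5,2) (5,3)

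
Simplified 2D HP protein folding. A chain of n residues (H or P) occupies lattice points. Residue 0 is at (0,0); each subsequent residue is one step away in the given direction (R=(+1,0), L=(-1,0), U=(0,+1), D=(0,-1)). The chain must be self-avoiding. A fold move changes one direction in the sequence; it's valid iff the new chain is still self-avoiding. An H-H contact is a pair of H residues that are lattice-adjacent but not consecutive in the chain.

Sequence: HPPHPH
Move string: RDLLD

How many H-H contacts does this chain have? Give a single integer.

Answer: 1

Derivation:
Positions: [(0, 0), (1, 0), (1, -1), (0, -1), (-1, -1), (-1, -2)]
H-H contact: residue 0 @(0,0) - residue 3 @(0, -1)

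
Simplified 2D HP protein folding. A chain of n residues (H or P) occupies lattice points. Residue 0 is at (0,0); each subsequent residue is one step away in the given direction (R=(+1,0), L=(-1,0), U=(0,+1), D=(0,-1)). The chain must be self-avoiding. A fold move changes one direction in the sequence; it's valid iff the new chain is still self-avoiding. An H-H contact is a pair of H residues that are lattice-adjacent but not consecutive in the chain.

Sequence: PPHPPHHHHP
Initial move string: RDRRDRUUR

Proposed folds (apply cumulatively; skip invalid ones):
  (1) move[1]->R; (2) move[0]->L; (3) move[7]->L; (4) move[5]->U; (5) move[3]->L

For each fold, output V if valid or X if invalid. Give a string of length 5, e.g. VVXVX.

Initial: RDRRDRUUR -> [(0, 0), (1, 0), (1, -1), (2, -1), (3, -1), (3, -2), (4, -2), (4, -1), (4, 0), (5, 0)]
Fold 1: move[1]->R => RRRRDRUUR VALID
Fold 2: move[0]->L => LRRRDRUUR INVALID (collision), skipped
Fold 3: move[7]->L => RRRRDRULR INVALID (collision), skipped
Fold 4: move[5]->U => RRRRDUUUR INVALID (collision), skipped
Fold 5: move[3]->L => RRRLDRUUR INVALID (collision), skipped

Answer: VXXXX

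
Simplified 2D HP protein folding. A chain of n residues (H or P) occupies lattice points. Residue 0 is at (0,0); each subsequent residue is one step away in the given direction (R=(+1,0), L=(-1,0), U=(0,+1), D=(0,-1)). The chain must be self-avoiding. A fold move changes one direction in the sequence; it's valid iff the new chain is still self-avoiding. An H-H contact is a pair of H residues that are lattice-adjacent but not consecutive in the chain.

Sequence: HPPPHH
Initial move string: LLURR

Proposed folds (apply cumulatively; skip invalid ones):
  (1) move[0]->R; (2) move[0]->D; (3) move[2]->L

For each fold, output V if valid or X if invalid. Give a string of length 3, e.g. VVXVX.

Answer: XXX

Derivation:
Initial: LLURR -> [(0, 0), (-1, 0), (-2, 0), (-2, 1), (-1, 1), (0, 1)]
Fold 1: move[0]->R => RLURR INVALID (collision), skipped
Fold 2: move[0]->D => DLURR INVALID (collision), skipped
Fold 3: move[2]->L => LLLRR INVALID (collision), skipped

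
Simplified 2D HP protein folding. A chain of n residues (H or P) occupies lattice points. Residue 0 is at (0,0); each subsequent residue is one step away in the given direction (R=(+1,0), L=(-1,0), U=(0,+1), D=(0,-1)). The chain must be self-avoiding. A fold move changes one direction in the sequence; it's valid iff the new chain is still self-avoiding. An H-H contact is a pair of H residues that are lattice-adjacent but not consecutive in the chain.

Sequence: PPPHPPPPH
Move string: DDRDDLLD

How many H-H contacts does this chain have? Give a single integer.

Positions: [(0, 0), (0, -1), (0, -2), (1, -2), (1, -3), (1, -4), (0, -4), (-1, -4), (-1, -5)]
No H-H contacts found.

Answer: 0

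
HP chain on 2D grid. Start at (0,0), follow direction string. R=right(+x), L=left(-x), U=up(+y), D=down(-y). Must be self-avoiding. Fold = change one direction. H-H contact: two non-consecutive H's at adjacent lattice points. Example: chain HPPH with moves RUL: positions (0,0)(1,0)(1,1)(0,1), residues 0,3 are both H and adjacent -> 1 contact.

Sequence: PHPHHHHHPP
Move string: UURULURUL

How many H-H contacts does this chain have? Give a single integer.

Positions: [(0, 0), (0, 1), (0, 2), (1, 2), (1, 3), (0, 3), (0, 4), (1, 4), (1, 5), (0, 5)]
H-H contact: residue 4 @(1,3) - residue 7 @(1, 4)

Answer: 1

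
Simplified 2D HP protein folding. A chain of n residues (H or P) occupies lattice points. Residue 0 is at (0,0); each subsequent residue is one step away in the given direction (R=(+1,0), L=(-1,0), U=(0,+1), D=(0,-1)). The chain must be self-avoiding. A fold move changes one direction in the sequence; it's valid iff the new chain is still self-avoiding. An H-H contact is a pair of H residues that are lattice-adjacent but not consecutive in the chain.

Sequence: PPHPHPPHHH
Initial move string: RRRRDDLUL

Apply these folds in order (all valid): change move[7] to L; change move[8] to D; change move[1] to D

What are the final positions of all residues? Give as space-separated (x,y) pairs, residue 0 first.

Initial moves: RRRRDDLUL
Fold: move[7]->L => RRRRDDLLL (positions: [(0, 0), (1, 0), (2, 0), (3, 0), (4, 0), (4, -1), (4, -2), (3, -2), (2, -2), (1, -2)])
Fold: move[8]->D => RRRRDDLLD (positions: [(0, 0), (1, 0), (2, 0), (3, 0), (4, 0), (4, -1), (4, -2), (3, -2), (2, -2), (2, -3)])
Fold: move[1]->D => RDRRDDLLD (positions: [(0, 0), (1, 0), (1, -1), (2, -1), (3, -1), (3, -2), (3, -3), (2, -3), (1, -3), (1, -4)])

Answer: (0,0) (1,0) (1,-1) (2,-1) (3,-1) (3,-2) (3,-3) (2,-3) (1,-3) (1,-4)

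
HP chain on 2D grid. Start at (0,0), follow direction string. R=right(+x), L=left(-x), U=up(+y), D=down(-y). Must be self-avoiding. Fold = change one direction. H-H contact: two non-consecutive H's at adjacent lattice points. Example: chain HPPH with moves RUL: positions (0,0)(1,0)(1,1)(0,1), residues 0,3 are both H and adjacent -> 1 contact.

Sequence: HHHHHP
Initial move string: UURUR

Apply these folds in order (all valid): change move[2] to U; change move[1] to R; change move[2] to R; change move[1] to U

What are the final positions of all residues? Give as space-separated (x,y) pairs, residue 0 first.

Answer: (0,0) (0,1) (0,2) (1,2) (1,3) (2,3)

Derivation:
Initial moves: UURUR
Fold: move[2]->U => UUUUR (positions: [(0, 0), (0, 1), (0, 2), (0, 3), (0, 4), (1, 4)])
Fold: move[1]->R => URUUR (positions: [(0, 0), (0, 1), (1, 1), (1, 2), (1, 3), (2, 3)])
Fold: move[2]->R => URRUR (positions: [(0, 0), (0, 1), (1, 1), (2, 1), (2, 2), (3, 2)])
Fold: move[1]->U => UURUR (positions: [(0, 0), (0, 1), (0, 2), (1, 2), (1, 3), (2, 3)])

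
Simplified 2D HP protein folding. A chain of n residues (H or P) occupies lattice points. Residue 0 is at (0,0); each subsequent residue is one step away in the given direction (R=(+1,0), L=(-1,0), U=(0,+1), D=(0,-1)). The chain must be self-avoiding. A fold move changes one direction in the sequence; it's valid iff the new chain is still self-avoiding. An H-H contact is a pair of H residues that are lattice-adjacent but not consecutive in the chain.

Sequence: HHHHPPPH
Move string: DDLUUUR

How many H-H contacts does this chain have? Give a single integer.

Answer: 1

Derivation:
Positions: [(0, 0), (0, -1), (0, -2), (-1, -2), (-1, -1), (-1, 0), (-1, 1), (0, 1)]
H-H contact: residue 0 @(0,0) - residue 7 @(0, 1)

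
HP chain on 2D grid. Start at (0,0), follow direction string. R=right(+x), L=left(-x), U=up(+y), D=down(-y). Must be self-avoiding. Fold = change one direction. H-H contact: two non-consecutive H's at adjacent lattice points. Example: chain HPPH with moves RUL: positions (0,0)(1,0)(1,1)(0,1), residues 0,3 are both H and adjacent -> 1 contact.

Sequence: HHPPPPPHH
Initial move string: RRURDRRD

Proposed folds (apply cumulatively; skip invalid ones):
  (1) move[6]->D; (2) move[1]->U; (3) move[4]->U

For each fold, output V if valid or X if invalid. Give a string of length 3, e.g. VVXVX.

Answer: VVV

Derivation:
Initial: RRURDRRD -> [(0, 0), (1, 0), (2, 0), (2, 1), (3, 1), (3, 0), (4, 0), (5, 0), (5, -1)]
Fold 1: move[6]->D => RRURDRDD VALID
Fold 2: move[1]->U => RUURDRDD VALID
Fold 3: move[4]->U => RUURURDD VALID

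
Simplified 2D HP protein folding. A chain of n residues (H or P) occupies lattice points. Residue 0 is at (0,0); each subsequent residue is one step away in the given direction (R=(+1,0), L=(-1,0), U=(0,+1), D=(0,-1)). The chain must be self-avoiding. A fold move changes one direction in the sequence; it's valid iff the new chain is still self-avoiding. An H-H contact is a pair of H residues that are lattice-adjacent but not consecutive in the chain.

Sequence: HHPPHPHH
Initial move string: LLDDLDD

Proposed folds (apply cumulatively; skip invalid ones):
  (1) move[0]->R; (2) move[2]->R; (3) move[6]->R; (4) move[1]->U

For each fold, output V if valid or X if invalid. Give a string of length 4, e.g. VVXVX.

Initial: LLDDLDD -> [(0, 0), (-1, 0), (-2, 0), (-2, -1), (-2, -2), (-3, -2), (-3, -3), (-3, -4)]
Fold 1: move[0]->R => RLDDLDD INVALID (collision), skipped
Fold 2: move[2]->R => LLRDLDD INVALID (collision), skipped
Fold 3: move[6]->R => LLDDLDR VALID
Fold 4: move[1]->U => LUDDLDR INVALID (collision), skipped

Answer: XXVX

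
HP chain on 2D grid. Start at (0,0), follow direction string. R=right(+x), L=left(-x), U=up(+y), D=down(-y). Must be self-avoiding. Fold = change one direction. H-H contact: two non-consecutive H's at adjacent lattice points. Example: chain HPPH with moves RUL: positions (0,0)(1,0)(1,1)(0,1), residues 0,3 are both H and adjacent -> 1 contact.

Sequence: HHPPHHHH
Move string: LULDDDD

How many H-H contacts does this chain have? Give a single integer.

Positions: [(0, 0), (-1, 0), (-1, 1), (-2, 1), (-2, 0), (-2, -1), (-2, -2), (-2, -3)]
H-H contact: residue 1 @(-1,0) - residue 4 @(-2, 0)

Answer: 1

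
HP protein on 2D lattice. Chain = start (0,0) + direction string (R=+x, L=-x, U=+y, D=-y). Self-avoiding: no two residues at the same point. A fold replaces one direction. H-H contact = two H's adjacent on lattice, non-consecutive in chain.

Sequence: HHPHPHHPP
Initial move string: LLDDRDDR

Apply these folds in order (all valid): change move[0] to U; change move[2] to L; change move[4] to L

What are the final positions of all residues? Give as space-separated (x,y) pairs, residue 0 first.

Answer: (0,0) (0,1) (-1,1) (-2,1) (-2,0) (-3,0) (-3,-1) (-3,-2) (-2,-2)

Derivation:
Initial moves: LLDDRDDR
Fold: move[0]->U => ULDDRDDR (positions: [(0, 0), (0, 1), (-1, 1), (-1, 0), (-1, -1), (0, -1), (0, -2), (0, -3), (1, -3)])
Fold: move[2]->L => ULLDRDDR (positions: [(0, 0), (0, 1), (-1, 1), (-2, 1), (-2, 0), (-1, 0), (-1, -1), (-1, -2), (0, -2)])
Fold: move[4]->L => ULLDLDDR (positions: [(0, 0), (0, 1), (-1, 1), (-2, 1), (-2, 0), (-3, 0), (-3, -1), (-3, -2), (-2, -2)])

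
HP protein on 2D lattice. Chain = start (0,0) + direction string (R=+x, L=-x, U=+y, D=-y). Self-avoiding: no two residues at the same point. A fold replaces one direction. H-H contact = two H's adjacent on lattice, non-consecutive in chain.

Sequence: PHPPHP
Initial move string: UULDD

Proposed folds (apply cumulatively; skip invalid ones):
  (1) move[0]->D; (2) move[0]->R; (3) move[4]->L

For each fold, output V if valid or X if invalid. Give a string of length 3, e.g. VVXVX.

Initial: UULDD -> [(0, 0), (0, 1), (0, 2), (-1, 2), (-1, 1), (-1, 0)]
Fold 1: move[0]->D => DULDD INVALID (collision), skipped
Fold 2: move[0]->R => RULDD INVALID (collision), skipped
Fold 3: move[4]->L => UULDL VALID

Answer: XXV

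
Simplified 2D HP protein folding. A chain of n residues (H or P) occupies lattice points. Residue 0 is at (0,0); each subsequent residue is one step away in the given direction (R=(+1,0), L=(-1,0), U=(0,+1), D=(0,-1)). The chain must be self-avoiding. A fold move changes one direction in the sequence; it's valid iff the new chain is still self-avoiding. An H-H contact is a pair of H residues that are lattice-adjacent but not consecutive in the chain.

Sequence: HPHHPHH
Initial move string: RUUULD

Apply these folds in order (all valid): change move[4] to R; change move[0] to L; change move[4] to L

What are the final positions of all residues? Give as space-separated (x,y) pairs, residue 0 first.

Answer: (0,0) (-1,0) (-1,1) (-1,2) (-1,3) (-2,3) (-2,2)

Derivation:
Initial moves: RUUULD
Fold: move[4]->R => RUUURD (positions: [(0, 0), (1, 0), (1, 1), (1, 2), (1, 3), (2, 3), (2, 2)])
Fold: move[0]->L => LUUURD (positions: [(0, 0), (-1, 0), (-1, 1), (-1, 2), (-1, 3), (0, 3), (0, 2)])
Fold: move[4]->L => LUUULD (positions: [(0, 0), (-1, 0), (-1, 1), (-1, 2), (-1, 3), (-2, 3), (-2, 2)])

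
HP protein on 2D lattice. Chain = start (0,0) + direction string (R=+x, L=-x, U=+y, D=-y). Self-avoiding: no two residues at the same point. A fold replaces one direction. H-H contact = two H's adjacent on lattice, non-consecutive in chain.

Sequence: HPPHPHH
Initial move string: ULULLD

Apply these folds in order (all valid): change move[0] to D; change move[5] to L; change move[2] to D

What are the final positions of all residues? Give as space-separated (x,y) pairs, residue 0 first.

Answer: (0,0) (0,-1) (-1,-1) (-1,-2) (-2,-2) (-3,-2) (-4,-2)

Derivation:
Initial moves: ULULLD
Fold: move[0]->D => DLULLD (positions: [(0, 0), (0, -1), (-1, -1), (-1, 0), (-2, 0), (-3, 0), (-3, -1)])
Fold: move[5]->L => DLULLL (positions: [(0, 0), (0, -1), (-1, -1), (-1, 0), (-2, 0), (-3, 0), (-4, 0)])
Fold: move[2]->D => DLDLLL (positions: [(0, 0), (0, -1), (-1, -1), (-1, -2), (-2, -2), (-3, -2), (-4, -2)])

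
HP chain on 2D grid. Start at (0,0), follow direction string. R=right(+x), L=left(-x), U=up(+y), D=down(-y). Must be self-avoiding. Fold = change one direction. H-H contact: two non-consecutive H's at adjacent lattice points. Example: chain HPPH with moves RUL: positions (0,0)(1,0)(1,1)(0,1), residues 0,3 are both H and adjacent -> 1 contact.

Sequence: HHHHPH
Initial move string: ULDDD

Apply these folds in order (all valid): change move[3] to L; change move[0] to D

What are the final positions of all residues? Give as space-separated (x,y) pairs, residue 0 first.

Answer: (0,0) (0,-1) (-1,-1) (-1,-2) (-2,-2) (-2,-3)

Derivation:
Initial moves: ULDDD
Fold: move[3]->L => ULDLD (positions: [(0, 0), (0, 1), (-1, 1), (-1, 0), (-2, 0), (-2, -1)])
Fold: move[0]->D => DLDLD (positions: [(0, 0), (0, -1), (-1, -1), (-1, -2), (-2, -2), (-2, -3)])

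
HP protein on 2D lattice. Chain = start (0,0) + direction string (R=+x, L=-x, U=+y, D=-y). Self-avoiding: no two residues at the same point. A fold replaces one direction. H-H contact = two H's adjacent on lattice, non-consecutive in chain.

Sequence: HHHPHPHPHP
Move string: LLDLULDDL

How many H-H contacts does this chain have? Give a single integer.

Answer: 0

Derivation:
Positions: [(0, 0), (-1, 0), (-2, 0), (-2, -1), (-3, -1), (-3, 0), (-4, 0), (-4, -1), (-4, -2), (-5, -2)]
No H-H contacts found.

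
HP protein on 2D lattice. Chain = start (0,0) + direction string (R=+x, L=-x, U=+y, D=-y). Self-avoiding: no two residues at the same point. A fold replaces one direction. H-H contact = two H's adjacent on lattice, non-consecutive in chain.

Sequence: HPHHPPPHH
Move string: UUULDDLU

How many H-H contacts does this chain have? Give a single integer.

Positions: [(0, 0), (0, 1), (0, 2), (0, 3), (-1, 3), (-1, 2), (-1, 1), (-2, 1), (-2, 2)]
No H-H contacts found.

Answer: 0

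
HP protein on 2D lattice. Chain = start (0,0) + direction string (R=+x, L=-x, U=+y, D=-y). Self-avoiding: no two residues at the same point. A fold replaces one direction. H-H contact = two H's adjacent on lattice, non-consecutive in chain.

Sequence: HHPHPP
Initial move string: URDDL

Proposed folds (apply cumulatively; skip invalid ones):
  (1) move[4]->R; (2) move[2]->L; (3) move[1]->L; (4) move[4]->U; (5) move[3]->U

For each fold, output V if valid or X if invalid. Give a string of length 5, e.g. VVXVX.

Initial: URDDL -> [(0, 0), (0, 1), (1, 1), (1, 0), (1, -1), (0, -1)]
Fold 1: move[4]->R => URDDR VALID
Fold 2: move[2]->L => URLDR INVALID (collision), skipped
Fold 3: move[1]->L => ULDDR VALID
Fold 4: move[4]->U => ULDDU INVALID (collision), skipped
Fold 5: move[3]->U => ULDUR INVALID (collision), skipped

Answer: VXVXX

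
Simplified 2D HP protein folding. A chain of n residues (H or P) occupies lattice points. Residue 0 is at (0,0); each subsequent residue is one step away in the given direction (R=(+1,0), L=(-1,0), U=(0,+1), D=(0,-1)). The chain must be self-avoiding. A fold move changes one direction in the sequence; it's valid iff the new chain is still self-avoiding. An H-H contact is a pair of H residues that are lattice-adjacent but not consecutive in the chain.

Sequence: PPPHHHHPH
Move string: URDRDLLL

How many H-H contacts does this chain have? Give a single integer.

Answer: 1

Derivation:
Positions: [(0, 0), (0, 1), (1, 1), (1, 0), (2, 0), (2, -1), (1, -1), (0, -1), (-1, -1)]
H-H contact: residue 3 @(1,0) - residue 6 @(1, -1)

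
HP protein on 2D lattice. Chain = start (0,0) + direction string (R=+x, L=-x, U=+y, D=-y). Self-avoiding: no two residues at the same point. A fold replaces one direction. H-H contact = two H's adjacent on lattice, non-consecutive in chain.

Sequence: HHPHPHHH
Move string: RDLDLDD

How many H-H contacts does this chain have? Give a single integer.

Answer: 1

Derivation:
Positions: [(0, 0), (1, 0), (1, -1), (0, -1), (0, -2), (-1, -2), (-1, -3), (-1, -4)]
H-H contact: residue 0 @(0,0) - residue 3 @(0, -1)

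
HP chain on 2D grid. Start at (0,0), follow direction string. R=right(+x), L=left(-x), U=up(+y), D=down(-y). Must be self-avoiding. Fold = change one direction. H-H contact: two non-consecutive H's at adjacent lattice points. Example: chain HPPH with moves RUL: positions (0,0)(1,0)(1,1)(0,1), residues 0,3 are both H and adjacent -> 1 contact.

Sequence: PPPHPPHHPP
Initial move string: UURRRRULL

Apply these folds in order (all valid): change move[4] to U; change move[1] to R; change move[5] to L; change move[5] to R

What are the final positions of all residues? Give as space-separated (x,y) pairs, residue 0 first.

Initial moves: UURRRRULL
Fold: move[4]->U => UURRURULL (positions: [(0, 0), (0, 1), (0, 2), (1, 2), (2, 2), (2, 3), (3, 3), (3, 4), (2, 4), (1, 4)])
Fold: move[1]->R => URRRURULL (positions: [(0, 0), (0, 1), (1, 1), (2, 1), (3, 1), (3, 2), (4, 2), (4, 3), (3, 3), (2, 3)])
Fold: move[5]->L => URRRULULL (positions: [(0, 0), (0, 1), (1, 1), (2, 1), (3, 1), (3, 2), (2, 2), (2, 3), (1, 3), (0, 3)])
Fold: move[5]->R => URRRURULL (positions: [(0, 0), (0, 1), (1, 1), (2, 1), (3, 1), (3, 2), (4, 2), (4, 3), (3, 3), (2, 3)])

Answer: (0,0) (0,1) (1,1) (2,1) (3,1) (3,2) (4,2) (4,3) (3,3) (2,3)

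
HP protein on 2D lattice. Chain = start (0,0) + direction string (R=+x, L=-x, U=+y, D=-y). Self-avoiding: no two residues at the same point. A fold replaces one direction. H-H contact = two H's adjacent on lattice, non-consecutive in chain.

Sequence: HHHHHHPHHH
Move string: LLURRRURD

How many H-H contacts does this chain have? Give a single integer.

Positions: [(0, 0), (-1, 0), (-2, 0), (-2, 1), (-1, 1), (0, 1), (1, 1), (1, 2), (2, 2), (2, 1)]
H-H contact: residue 0 @(0,0) - residue 5 @(0, 1)
H-H contact: residue 1 @(-1,0) - residue 4 @(-1, 1)

Answer: 2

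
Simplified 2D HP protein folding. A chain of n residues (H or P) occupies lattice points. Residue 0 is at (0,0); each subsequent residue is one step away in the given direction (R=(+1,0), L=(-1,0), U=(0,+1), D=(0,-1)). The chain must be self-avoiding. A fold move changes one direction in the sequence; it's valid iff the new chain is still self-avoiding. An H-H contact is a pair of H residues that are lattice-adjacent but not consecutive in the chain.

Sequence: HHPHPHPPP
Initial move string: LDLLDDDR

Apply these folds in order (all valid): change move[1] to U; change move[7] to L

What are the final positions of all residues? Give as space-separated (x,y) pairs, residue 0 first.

Answer: (0,0) (-1,0) (-1,1) (-2,1) (-3,1) (-3,0) (-3,-1) (-3,-2) (-4,-2)

Derivation:
Initial moves: LDLLDDDR
Fold: move[1]->U => LULLDDDR (positions: [(0, 0), (-1, 0), (-1, 1), (-2, 1), (-3, 1), (-3, 0), (-3, -1), (-3, -2), (-2, -2)])
Fold: move[7]->L => LULLDDDL (positions: [(0, 0), (-1, 0), (-1, 1), (-2, 1), (-3, 1), (-3, 0), (-3, -1), (-3, -2), (-4, -2)])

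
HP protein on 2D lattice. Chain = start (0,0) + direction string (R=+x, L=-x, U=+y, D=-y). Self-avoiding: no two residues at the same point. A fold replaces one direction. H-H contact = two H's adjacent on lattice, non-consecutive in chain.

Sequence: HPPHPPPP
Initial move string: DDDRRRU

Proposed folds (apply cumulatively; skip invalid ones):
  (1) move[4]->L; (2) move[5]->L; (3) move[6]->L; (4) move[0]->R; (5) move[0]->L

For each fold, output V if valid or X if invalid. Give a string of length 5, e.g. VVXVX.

Answer: XXXVV

Derivation:
Initial: DDDRRRU -> [(0, 0), (0, -1), (0, -2), (0, -3), (1, -3), (2, -3), (3, -3), (3, -2)]
Fold 1: move[4]->L => DDDRLRU INVALID (collision), skipped
Fold 2: move[5]->L => DDDRRLU INVALID (collision), skipped
Fold 3: move[6]->L => DDDRRRL INVALID (collision), skipped
Fold 4: move[0]->R => RDDRRRU VALID
Fold 5: move[0]->L => LDDRRRU VALID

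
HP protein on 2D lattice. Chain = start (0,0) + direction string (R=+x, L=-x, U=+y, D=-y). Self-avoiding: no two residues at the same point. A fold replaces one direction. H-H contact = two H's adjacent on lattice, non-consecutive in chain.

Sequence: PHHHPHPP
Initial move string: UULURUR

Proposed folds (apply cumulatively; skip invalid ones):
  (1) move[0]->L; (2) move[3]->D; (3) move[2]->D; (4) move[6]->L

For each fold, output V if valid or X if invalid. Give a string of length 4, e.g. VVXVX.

Initial: UULURUR -> [(0, 0), (0, 1), (0, 2), (-1, 2), (-1, 3), (0, 3), (0, 4), (1, 4)]
Fold 1: move[0]->L => LULURUR VALID
Fold 2: move[3]->D => LULDRUR INVALID (collision), skipped
Fold 3: move[2]->D => LUDURUR INVALID (collision), skipped
Fold 4: move[6]->L => LULURUL VALID

Answer: VXXV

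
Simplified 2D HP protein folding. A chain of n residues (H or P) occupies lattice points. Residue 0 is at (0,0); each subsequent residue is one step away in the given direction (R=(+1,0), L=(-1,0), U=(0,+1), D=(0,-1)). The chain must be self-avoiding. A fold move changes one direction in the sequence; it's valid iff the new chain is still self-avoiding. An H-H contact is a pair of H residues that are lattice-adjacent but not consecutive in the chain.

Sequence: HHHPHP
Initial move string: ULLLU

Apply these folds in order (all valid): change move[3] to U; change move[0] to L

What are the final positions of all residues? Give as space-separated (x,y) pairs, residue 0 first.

Initial moves: ULLLU
Fold: move[3]->U => ULLUU (positions: [(0, 0), (0, 1), (-1, 1), (-2, 1), (-2, 2), (-2, 3)])
Fold: move[0]->L => LLLUU (positions: [(0, 0), (-1, 0), (-2, 0), (-3, 0), (-3, 1), (-3, 2)])

Answer: (0,0) (-1,0) (-2,0) (-3,0) (-3,1) (-3,2)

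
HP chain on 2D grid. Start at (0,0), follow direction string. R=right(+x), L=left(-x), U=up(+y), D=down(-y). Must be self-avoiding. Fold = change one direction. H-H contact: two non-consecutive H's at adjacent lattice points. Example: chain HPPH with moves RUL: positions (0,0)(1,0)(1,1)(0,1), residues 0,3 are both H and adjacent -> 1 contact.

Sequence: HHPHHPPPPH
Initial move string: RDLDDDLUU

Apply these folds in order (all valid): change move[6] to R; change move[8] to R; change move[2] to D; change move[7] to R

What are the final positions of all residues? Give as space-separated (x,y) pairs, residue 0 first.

Initial moves: RDLDDDLUU
Fold: move[6]->R => RDLDDDRUU (positions: [(0, 0), (1, 0), (1, -1), (0, -1), (0, -2), (0, -3), (0, -4), (1, -4), (1, -3), (1, -2)])
Fold: move[8]->R => RDLDDDRUR (positions: [(0, 0), (1, 0), (1, -1), (0, -1), (0, -2), (0, -3), (0, -4), (1, -4), (1, -3), (2, -3)])
Fold: move[2]->D => RDDDDDRUR (positions: [(0, 0), (1, 0), (1, -1), (1, -2), (1, -3), (1, -4), (1, -5), (2, -5), (2, -4), (3, -4)])
Fold: move[7]->R => RDDDDDRRR (positions: [(0, 0), (1, 0), (1, -1), (1, -2), (1, -3), (1, -4), (1, -5), (2, -5), (3, -5), (4, -5)])

Answer: (0,0) (1,0) (1,-1) (1,-2) (1,-3) (1,-4) (1,-5) (2,-5) (3,-5) (4,-5)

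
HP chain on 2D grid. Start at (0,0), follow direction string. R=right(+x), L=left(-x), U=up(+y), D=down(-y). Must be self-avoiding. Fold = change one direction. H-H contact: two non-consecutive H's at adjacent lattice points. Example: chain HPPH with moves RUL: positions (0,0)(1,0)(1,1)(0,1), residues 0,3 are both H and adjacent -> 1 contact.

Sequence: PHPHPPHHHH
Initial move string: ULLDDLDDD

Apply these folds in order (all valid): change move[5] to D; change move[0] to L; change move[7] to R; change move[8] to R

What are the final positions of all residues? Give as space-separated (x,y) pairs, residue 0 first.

Initial moves: ULLDDLDDD
Fold: move[5]->D => ULLDDDDDD (positions: [(0, 0), (0, 1), (-1, 1), (-2, 1), (-2, 0), (-2, -1), (-2, -2), (-2, -3), (-2, -4), (-2, -5)])
Fold: move[0]->L => LLLDDDDDD (positions: [(0, 0), (-1, 0), (-2, 0), (-3, 0), (-3, -1), (-3, -2), (-3, -3), (-3, -4), (-3, -5), (-3, -6)])
Fold: move[7]->R => LLLDDDDRD (positions: [(0, 0), (-1, 0), (-2, 0), (-3, 0), (-3, -1), (-3, -2), (-3, -3), (-3, -4), (-2, -4), (-2, -5)])
Fold: move[8]->R => LLLDDDDRR (positions: [(0, 0), (-1, 0), (-2, 0), (-3, 0), (-3, -1), (-3, -2), (-3, -3), (-3, -4), (-2, -4), (-1, -4)])

Answer: (0,0) (-1,0) (-2,0) (-3,0) (-3,-1) (-3,-2) (-3,-3) (-3,-4) (-2,-4) (-1,-4)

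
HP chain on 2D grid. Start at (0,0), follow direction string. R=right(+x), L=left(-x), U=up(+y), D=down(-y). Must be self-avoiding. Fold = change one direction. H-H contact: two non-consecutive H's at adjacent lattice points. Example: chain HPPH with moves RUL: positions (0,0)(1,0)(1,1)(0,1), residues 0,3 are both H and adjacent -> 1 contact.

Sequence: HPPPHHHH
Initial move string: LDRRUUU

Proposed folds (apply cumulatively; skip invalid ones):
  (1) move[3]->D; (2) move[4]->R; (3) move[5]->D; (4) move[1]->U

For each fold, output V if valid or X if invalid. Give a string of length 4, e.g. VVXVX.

Answer: XVXV

Derivation:
Initial: LDRRUUU -> [(0, 0), (-1, 0), (-1, -1), (0, -1), (1, -1), (1, 0), (1, 1), (1, 2)]
Fold 1: move[3]->D => LDRDUUU INVALID (collision), skipped
Fold 2: move[4]->R => LDRRRUU VALID
Fold 3: move[5]->D => LDRRRDU INVALID (collision), skipped
Fold 4: move[1]->U => LURRRUU VALID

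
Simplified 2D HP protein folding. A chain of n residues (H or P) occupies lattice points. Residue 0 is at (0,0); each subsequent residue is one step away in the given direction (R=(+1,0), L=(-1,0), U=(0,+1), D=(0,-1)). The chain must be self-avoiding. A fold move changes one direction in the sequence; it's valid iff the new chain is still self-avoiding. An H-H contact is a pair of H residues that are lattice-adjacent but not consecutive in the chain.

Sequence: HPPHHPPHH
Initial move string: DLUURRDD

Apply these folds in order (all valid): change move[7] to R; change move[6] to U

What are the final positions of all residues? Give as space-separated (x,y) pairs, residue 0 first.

Initial moves: DLUURRDD
Fold: move[7]->R => DLUURRDR (positions: [(0, 0), (0, -1), (-1, -1), (-1, 0), (-1, 1), (0, 1), (1, 1), (1, 0), (2, 0)])
Fold: move[6]->U => DLUURRUR (positions: [(0, 0), (0, -1), (-1, -1), (-1, 0), (-1, 1), (0, 1), (1, 1), (1, 2), (2, 2)])

Answer: (0,0) (0,-1) (-1,-1) (-1,0) (-1,1) (0,1) (1,1) (1,2) (2,2)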